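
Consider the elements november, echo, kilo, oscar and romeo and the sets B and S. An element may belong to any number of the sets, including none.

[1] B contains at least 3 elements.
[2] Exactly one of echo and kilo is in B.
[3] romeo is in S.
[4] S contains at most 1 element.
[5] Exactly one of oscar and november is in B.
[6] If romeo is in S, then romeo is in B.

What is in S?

S = {romeo}

From (3): romeo ∈ S.
(4): S already has 1, so the rest are out.
(6): romeo ∈ B.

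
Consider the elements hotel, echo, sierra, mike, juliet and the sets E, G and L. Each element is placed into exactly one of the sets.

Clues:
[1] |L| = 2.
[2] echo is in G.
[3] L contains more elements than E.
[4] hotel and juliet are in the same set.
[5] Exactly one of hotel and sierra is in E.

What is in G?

G = {echo, mike}

From (2): echo ∈ G.
Suppose hotel ∈ G: no assignment then satisfies all the clues, so hotel ∉ G.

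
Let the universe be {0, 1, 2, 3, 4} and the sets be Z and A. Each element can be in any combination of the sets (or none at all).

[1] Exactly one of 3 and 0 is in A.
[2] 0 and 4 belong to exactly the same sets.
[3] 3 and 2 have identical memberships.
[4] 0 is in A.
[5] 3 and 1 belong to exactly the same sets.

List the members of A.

From (4): 0 ∈ A.
(1) (exactly one): 3 ∉ A.
(2): 4 matches 0: 4 ∈ A.
(3): 2 matches 3: 2 ∉ A.
(5): 1 matches 3: 1 ∉ A.

A = {0, 4}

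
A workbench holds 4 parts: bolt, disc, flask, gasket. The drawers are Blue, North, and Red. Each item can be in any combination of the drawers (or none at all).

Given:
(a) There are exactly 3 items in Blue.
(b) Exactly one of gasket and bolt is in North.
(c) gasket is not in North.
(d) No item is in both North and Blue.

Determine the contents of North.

North = {bolt}

From (c): gasket ∉ North.
(b) (exactly one): bolt ∈ North.
(d) (disjoint): bolt ∉ Blue.
(a): only 3 candidates remain for Blue, so all are in.
(d) (disjoint): disc ∉ North.
(d) (disjoint): flask ∉ North.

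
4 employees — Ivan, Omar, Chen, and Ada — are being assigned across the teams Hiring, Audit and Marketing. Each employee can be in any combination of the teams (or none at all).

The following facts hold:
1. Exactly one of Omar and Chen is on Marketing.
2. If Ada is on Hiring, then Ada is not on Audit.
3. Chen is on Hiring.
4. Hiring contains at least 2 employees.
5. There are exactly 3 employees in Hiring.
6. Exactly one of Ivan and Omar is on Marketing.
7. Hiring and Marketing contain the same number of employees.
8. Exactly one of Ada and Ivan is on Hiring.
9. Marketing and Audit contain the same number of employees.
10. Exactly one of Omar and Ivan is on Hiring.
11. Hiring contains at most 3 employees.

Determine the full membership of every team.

Hiring = {Ada, Chen, Omar}; Audit = {Chen, Ivan, Omar}; Marketing = {Ada, Chen, Ivan}

From (3): Chen ∈ Hiring.
Suppose Ivan ∈ Hiring: no assignment then satisfies all the clues, so Ivan ∉ Hiring.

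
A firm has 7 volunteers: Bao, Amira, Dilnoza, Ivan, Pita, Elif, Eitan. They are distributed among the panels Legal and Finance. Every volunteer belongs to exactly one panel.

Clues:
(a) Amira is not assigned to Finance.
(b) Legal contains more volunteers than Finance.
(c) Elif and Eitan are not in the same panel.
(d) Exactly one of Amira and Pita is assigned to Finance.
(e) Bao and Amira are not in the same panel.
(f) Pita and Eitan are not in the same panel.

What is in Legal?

From (a): Amira ∉ Finance.
(d) (exactly one): Pita ∈ Finance.
(f): Eitan ∉ Finance.
Only one panel left: Amira ∈ Legal.
Only one panel left: Eitan ∈ Legal.
(c): Elif ∉ Legal.
(e): Bao ∉ Legal.
Only one panel left: Bao ∈ Finance.
Only one panel left: Elif ∈ Finance.
Suppose Dilnoza ∉ Legal: no assignment then satisfies all the clues, so Dilnoza ∈ Legal.

Legal = {Amira, Dilnoza, Eitan, Ivan}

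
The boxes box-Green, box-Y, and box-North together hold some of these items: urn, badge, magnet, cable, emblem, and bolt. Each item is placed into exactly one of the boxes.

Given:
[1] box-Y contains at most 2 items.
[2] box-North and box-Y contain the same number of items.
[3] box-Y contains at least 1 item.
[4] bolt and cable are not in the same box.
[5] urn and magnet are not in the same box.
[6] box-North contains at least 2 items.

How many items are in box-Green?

2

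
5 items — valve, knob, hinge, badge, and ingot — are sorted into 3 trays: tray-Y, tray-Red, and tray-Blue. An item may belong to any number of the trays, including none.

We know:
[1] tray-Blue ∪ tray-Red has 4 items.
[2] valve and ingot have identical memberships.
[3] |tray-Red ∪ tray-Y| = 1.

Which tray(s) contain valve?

valve: tray-Blue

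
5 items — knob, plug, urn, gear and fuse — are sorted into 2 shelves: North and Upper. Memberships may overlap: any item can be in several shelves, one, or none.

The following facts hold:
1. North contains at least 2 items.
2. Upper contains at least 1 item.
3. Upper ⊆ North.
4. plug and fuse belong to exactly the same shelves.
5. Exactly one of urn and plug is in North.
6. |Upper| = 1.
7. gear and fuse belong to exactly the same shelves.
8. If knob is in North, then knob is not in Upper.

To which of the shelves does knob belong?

knob: North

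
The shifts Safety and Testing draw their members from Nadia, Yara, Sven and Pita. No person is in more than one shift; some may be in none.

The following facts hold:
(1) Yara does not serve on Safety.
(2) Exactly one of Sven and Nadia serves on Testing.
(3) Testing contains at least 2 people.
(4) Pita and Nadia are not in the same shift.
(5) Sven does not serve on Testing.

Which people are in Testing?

Testing = {Nadia, Yara}

From (1): Yara ∉ Safety.
From (5): Sven ∉ Testing.
(2) (exactly one): Nadia ∈ Testing.
(4): Pita ∉ Testing.
(3): only 2 candidates remain for Testing, so all are in.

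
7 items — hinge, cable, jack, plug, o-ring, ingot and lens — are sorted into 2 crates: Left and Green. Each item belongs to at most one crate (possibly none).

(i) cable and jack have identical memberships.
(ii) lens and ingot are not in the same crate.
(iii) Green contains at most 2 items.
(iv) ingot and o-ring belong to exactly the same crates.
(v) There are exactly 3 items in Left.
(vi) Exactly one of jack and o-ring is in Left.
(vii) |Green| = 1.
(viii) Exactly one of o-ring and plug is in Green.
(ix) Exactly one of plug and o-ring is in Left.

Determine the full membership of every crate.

Left = {hinge, ingot, o-ring}; Green = {plug}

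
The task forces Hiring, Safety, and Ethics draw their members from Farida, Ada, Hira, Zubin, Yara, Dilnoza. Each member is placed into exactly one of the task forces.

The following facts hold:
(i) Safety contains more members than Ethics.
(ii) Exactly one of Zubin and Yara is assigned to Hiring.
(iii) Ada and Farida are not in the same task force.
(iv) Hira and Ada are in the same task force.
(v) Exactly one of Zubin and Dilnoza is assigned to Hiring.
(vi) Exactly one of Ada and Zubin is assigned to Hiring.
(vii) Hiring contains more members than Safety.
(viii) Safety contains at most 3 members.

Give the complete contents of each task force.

Hiring = {Ada, Dilnoza, Hira, Yara}; Safety = {Farida, Zubin}; Ethics = {}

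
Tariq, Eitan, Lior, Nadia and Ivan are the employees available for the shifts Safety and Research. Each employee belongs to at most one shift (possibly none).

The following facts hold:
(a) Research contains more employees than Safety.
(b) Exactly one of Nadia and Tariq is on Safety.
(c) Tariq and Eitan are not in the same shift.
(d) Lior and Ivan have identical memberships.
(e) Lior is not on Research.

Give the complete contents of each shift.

Safety = {Tariq}; Research = {Eitan, Nadia}

From (e): Lior ∉ Research.
(d): Ivan matches Lior: Ivan ∉ Research.
Suppose Tariq ∉ Safety: no assignment then satisfies all the clues, so Tariq ∈ Safety.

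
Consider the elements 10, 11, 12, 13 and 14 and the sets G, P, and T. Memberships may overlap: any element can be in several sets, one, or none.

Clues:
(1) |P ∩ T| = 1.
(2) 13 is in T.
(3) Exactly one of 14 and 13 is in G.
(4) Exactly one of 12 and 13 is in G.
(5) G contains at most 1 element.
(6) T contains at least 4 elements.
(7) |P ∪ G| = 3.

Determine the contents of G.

From (2): 13 ∈ T.
Suppose 10 ∈ G: no assignment then satisfies all the clues, so 10 ∉ G.

G = {13}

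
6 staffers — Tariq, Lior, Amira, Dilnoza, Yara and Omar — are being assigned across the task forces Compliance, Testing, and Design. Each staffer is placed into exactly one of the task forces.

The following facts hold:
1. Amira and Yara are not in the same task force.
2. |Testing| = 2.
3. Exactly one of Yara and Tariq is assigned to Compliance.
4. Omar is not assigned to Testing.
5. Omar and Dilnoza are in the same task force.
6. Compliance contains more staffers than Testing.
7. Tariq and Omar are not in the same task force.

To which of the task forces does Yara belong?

From (4): Omar ∉ Testing.
(5): Dilnoza matches Omar: Dilnoza ∉ Testing.
Suppose Yara ∉ Compliance: no assignment then satisfies all the clues, so Yara ∈ Compliance.

Yara: Compliance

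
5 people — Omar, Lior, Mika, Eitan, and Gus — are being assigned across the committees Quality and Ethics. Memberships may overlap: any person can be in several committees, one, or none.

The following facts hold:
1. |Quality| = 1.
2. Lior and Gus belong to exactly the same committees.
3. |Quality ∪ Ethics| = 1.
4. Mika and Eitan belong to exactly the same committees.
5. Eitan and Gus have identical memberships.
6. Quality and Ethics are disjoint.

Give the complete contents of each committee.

Quality = {Omar}; Ethics = {}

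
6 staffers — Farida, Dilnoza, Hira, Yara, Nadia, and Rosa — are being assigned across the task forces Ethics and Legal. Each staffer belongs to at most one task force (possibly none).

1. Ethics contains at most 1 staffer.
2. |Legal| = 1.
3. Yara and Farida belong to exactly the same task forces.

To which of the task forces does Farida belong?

Farida: none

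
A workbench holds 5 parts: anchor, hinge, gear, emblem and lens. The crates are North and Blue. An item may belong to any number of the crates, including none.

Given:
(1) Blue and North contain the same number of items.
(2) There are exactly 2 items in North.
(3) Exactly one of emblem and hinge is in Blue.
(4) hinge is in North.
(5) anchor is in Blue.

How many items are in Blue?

From (4): hinge ∈ North.
From (5): anchor ∈ Blue.
Suppose gear ∈ Blue: no assignment then satisfies all the clues, so gear ∉ Blue.

2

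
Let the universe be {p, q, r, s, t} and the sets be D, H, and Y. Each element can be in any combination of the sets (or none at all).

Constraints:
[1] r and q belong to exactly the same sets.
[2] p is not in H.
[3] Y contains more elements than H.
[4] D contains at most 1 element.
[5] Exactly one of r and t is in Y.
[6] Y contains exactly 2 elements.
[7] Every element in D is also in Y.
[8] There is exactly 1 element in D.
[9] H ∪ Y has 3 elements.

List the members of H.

H = {s}

From (2): p ∉ H.
Suppose q ∈ H: no assignment then satisfies all the clues, so q ∉ H.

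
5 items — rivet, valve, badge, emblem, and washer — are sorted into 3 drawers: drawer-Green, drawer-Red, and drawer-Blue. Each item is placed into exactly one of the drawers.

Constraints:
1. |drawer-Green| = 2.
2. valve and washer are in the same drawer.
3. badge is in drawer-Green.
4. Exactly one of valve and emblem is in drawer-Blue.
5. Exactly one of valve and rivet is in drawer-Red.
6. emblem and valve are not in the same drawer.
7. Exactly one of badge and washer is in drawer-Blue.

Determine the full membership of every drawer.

From (3): badge ∈ drawer-Green.
(7) (exactly one): washer ∈ drawer-Blue.
(2): valve matches washer: valve ∉ drawer-Green.
(2): valve matches washer: valve ∉ drawer-Red.
(2): valve matches washer: valve ∈ drawer-Blue.
(4) (exactly one): emblem ∉ drawer-Blue.
(5) (exactly one): rivet ∈ drawer-Red.
(1): only 2 candidates remain for drawer-Green, so all are in.

drawer-Green = {badge, emblem}; drawer-Red = {rivet}; drawer-Blue = {valve, washer}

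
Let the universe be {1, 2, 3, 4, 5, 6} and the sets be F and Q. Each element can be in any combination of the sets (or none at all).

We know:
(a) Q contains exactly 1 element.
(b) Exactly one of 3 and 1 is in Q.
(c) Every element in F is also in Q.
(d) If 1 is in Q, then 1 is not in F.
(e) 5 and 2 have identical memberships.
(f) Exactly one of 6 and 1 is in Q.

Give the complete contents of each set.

F = {}; Q = {1}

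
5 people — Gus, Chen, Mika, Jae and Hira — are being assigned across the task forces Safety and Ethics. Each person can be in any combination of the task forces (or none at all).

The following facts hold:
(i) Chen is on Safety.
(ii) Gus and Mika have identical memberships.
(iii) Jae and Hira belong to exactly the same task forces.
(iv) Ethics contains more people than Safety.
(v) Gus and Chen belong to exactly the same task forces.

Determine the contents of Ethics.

Ethics = {Chen, Gus, Hira, Jae, Mika}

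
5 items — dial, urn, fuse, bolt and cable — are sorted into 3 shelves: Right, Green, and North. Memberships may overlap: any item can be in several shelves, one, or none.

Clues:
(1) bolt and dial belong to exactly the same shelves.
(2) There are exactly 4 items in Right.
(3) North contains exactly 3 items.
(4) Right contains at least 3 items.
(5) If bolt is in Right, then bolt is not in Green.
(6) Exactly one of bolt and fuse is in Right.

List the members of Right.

Right = {bolt, cable, dial, urn}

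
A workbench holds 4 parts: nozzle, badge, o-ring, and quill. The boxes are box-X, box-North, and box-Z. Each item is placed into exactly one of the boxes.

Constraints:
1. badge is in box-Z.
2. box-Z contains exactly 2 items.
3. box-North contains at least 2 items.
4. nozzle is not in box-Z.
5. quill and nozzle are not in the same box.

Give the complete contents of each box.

box-X = {}; box-North = {nozzle, o-ring}; box-Z = {badge, quill}

From (1): badge ∈ box-Z.
From (4): nozzle ∉ box-Z.
Suppose nozzle ∈ box-X: no assignment then satisfies all the clues, so nozzle ∉ box-X.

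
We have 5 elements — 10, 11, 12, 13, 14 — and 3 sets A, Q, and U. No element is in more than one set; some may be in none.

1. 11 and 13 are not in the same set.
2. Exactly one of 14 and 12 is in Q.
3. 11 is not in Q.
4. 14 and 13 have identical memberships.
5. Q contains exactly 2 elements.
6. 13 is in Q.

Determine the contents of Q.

Q = {13, 14}

From (3): 11 ∉ Q.
From (6): 13 ∈ Q.
(4): 14 matches 13: 14 ∉ A.
(4): 14 matches 13: 14 ∈ Q.
(5): Q already has 2, so the rest are out.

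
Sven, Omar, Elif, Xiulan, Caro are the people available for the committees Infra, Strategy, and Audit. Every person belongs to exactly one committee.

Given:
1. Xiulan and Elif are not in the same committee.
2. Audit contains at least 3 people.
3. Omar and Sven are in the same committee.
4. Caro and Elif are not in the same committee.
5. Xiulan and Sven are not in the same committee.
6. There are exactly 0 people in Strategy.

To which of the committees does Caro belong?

Caro: Infra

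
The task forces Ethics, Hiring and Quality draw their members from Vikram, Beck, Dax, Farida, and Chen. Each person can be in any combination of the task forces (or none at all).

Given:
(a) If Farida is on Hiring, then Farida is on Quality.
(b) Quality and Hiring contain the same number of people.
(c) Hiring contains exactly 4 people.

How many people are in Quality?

4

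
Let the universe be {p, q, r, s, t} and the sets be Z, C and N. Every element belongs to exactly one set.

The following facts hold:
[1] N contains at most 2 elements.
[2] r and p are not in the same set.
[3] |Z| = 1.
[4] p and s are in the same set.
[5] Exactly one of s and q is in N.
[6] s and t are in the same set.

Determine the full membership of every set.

Z = {r}; C = {p, s, t}; N = {q}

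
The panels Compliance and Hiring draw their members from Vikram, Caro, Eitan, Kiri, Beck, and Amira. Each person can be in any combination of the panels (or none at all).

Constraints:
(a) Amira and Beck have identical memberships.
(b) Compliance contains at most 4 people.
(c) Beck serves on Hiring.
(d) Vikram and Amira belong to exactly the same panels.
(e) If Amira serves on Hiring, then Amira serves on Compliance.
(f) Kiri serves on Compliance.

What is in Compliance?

From (c): Beck ∈ Hiring.
From (f): Kiri ∈ Compliance.
(a): Amira matches Beck: Amira ∈ Hiring.
(d): Vikram matches Amira: Vikram ∈ Hiring.
(e): Amira ∈ Compliance.
(a): Beck matches Amira: Beck ∈ Compliance.
(d): Vikram matches Amira: Vikram ∈ Compliance.
(b): Compliance already has 4, so the rest are out.

Compliance = {Amira, Beck, Kiri, Vikram}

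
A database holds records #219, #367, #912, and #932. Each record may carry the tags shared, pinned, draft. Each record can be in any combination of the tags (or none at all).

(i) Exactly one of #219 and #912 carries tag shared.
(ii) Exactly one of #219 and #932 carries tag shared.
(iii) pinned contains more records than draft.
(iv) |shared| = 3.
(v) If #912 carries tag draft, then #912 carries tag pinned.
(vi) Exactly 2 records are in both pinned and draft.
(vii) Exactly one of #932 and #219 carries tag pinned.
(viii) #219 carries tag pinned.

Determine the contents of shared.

shared = {#367, #912, #932}

From (viii): #219 ∈ pinned.
(vii) (exactly one): #932 ∉ pinned.
Suppose #219 ∈ shared: no assignment then satisfies all the clues, so #219 ∉ shared.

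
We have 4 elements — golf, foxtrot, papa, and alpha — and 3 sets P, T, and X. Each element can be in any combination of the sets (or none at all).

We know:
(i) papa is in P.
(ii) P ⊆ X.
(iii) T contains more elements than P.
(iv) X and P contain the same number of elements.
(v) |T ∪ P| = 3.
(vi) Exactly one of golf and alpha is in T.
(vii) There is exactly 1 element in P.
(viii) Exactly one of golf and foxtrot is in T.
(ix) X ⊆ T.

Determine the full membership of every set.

P = {papa}; T = {alpha, foxtrot, papa}; X = {papa}

From (i): papa ∈ P.
(ii) with papa ∈ P: papa ∈ X.
(vii): P already has 1, so the rest are out.
(ix) with papa ∈ X: papa ∈ T.
Suppose golf ∈ T: no assignment then satisfies all the clues, so golf ∉ T.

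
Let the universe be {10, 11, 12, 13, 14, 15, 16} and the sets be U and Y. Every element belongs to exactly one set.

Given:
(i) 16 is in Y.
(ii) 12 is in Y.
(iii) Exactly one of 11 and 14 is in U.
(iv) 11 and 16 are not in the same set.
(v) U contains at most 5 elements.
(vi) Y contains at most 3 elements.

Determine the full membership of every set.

U = {10, 11, 13, 15}; Y = {12, 14, 16}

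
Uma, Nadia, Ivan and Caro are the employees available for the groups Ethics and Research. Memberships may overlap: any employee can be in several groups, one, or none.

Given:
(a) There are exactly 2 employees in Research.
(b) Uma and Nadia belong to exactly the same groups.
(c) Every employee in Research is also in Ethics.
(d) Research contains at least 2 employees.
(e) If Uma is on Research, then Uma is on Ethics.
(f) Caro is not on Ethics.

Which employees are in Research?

Research = {Nadia, Uma}

From (f): Caro ∉ Ethics.
(c) contrapositive: Caro ∉ Research.
Suppose Uma ∉ Research: no assignment then satisfies all the clues, so Uma ∈ Research.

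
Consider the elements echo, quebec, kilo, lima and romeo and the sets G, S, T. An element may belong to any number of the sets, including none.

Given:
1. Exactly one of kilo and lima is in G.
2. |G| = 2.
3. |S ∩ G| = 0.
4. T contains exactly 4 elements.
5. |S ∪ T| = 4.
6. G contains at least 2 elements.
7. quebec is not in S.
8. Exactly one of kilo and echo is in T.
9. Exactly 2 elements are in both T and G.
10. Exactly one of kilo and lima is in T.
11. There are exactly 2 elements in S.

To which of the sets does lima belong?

lima: G, T

From (7): quebec ∉ S.
Suppose lima ∉ G: no assignment then satisfies all the clues, so lima ∈ G.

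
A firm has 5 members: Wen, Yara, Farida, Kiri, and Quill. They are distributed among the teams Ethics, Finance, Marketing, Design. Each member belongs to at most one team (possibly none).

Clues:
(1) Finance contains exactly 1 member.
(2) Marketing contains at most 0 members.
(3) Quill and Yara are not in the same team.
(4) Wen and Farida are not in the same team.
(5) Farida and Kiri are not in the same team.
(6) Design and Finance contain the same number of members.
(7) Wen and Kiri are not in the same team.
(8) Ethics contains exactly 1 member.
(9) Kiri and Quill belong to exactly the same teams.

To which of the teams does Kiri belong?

Kiri: none

(2): Marketing already has 0, so the rest are out.
Suppose Kiri ∈ Ethics: no assignment then satisfies all the clues, so Kiri ∉ Ethics.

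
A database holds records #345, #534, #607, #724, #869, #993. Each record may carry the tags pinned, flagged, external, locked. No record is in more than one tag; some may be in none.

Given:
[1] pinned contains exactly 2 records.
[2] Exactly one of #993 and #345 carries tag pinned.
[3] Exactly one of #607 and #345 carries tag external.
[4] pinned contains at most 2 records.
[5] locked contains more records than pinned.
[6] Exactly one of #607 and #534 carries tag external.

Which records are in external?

external = {#607}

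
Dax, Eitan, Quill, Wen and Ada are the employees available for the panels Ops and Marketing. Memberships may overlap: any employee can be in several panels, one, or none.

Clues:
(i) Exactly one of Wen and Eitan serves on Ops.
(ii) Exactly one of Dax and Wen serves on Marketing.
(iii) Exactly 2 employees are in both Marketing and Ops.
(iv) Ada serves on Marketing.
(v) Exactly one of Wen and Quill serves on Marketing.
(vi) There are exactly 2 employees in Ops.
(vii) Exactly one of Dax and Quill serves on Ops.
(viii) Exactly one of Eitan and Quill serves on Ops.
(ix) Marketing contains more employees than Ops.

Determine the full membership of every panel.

Ops = {Dax, Eitan}; Marketing = {Ada, Dax, Eitan, Quill}

From (iv): Ada ∈ Marketing.
Suppose Dax ∉ Ops: no assignment then satisfies all the clues, so Dax ∈ Ops.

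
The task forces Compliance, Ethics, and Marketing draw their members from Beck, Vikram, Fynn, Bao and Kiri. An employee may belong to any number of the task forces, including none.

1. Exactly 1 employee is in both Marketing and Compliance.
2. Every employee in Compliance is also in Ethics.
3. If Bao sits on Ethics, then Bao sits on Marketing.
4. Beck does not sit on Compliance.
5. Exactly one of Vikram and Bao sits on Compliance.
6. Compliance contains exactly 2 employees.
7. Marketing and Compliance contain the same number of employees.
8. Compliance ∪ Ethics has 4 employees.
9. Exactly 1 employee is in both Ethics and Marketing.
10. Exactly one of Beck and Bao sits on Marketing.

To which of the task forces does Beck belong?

Beck: Ethics

From (4): Beck ∉ Compliance.
Suppose Beck ∉ Ethics: no assignment then satisfies all the clues, so Beck ∈ Ethics.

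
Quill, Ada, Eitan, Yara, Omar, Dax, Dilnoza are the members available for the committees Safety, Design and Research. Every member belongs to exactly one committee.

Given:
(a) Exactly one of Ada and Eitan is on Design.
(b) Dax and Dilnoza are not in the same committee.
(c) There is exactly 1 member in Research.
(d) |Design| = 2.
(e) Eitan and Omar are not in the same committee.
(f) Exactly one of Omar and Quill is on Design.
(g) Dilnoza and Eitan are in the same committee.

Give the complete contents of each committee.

Safety = {Dilnoza, Eitan, Quill, Yara}; Design = {Ada, Omar}; Research = {Dax}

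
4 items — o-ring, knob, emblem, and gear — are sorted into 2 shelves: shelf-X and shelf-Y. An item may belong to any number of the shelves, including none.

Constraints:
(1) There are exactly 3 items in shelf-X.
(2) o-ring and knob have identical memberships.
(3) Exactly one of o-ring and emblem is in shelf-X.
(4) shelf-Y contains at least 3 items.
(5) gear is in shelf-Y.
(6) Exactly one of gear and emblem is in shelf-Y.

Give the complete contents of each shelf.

shelf-X = {gear, knob, o-ring}; shelf-Y = {gear, knob, o-ring}

From (5): gear ∈ shelf-Y.
(6) (exactly one): emblem ∉ shelf-Y.
(4): only 3 candidates remain for shelf-Y, so all are in.
Suppose o-ring ∉ shelf-X: no assignment then satisfies all the clues, so o-ring ∈ shelf-X.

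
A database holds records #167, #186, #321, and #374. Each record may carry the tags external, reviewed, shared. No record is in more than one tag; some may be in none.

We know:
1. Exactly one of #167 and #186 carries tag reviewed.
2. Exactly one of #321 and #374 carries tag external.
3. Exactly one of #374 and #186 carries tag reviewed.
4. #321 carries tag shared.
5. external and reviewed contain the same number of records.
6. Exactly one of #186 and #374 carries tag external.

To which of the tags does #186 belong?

#186: reviewed

From (4): #321 ∈ shared.
(2) (exactly one): #374 ∈ external.
(3) (exactly one): #186 ∈ reviewed.
(1) (exactly one): #167 ∉ reviewed.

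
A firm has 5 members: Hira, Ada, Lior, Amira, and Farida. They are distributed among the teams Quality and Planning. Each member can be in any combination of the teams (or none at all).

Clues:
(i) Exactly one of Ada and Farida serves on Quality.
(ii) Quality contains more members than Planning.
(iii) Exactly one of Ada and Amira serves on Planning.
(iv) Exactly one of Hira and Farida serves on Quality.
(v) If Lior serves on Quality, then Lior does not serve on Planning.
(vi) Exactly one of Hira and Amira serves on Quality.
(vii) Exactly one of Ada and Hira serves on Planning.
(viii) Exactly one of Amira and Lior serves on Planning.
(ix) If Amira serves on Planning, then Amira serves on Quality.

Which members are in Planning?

Planning = {Amira, Hira}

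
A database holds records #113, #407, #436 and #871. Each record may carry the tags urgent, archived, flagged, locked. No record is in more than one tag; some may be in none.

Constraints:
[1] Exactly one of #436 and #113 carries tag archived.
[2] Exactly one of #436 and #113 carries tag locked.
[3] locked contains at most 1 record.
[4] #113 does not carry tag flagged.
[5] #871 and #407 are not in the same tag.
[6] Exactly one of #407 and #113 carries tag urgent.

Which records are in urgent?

urgent = {#407}

From (4): #113 ∉ flagged.
Suppose #113 ∈ urgent: no assignment then satisfies all the clues, so #113 ∉ urgent.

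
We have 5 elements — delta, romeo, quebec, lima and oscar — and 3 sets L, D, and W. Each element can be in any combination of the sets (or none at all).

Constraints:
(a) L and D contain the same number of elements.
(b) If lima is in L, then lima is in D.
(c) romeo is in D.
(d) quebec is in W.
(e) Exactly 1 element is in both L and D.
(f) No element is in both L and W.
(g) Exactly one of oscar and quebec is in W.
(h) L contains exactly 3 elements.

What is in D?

D = {lima, quebec, romeo}

From (c): romeo ∈ D.
From (d): quebec ∈ W.
(f) (disjoint): quebec ∉ L.
(g) (exactly one): oscar ∉ W.
Suppose delta ∈ D: no assignment then satisfies all the clues, so delta ∉ D.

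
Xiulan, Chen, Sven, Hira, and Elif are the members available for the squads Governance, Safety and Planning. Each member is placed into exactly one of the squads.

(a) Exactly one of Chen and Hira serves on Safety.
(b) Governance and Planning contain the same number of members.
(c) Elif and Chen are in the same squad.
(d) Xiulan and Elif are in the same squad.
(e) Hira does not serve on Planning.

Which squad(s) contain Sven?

Sven: Planning

From (e): Hira ∉ Planning.
Suppose Sven ∈ Governance: no assignment then satisfies all the clues, so Sven ∉ Governance.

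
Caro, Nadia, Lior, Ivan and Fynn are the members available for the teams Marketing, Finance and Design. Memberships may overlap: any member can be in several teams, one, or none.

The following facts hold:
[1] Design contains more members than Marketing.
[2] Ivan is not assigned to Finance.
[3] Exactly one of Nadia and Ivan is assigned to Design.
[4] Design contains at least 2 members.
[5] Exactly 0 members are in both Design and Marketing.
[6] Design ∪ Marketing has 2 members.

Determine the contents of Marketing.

From (2): Ivan ∉ Finance.
Suppose Caro ∈ Marketing: no assignment then satisfies all the clues, so Caro ∉ Marketing.

Marketing = {}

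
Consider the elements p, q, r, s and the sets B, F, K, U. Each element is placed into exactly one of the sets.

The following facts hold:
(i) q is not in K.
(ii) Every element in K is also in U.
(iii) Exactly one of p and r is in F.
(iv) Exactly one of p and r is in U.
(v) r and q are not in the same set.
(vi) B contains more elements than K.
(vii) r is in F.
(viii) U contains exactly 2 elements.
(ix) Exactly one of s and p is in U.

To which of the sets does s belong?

s: B

From (i): q ∉ K.
From (vii): r ∈ F.
(iii) (exactly one): p ∉ F.
(iv) (exactly one): p ∈ U.
(v): q ∉ F.
(ix) (exactly one): s ∉ U.
(ii) contrapositive: s ∉ K.
(viii): only 2 candidates remain for U, so all are in.
Suppose s ∉ B: no assignment then satisfies all the clues, so s ∈ B.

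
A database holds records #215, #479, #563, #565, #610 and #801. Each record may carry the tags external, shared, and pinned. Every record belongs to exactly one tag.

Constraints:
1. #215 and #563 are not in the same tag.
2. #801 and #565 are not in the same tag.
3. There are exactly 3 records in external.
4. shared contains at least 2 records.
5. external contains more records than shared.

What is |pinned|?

1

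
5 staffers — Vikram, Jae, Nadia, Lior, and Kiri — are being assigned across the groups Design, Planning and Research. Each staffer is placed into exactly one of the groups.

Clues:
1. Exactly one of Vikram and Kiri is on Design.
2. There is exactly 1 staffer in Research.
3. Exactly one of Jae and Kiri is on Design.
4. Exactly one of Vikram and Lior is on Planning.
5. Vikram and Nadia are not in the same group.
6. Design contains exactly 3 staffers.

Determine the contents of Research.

Research = {Jae}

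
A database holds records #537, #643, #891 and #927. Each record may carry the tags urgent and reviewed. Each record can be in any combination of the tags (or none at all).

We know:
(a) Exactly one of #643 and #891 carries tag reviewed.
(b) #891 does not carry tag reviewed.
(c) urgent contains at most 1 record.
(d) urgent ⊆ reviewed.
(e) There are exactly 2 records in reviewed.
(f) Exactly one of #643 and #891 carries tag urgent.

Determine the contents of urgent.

From (b): #891 ∉ reviewed.
(a) (exactly one): #643 ∈ reviewed.
(d) contrapositive: #891 ∉ urgent.
(f) (exactly one): #643 ∈ urgent.
(c): urgent already has 1, so the rest are out.

urgent = {#643}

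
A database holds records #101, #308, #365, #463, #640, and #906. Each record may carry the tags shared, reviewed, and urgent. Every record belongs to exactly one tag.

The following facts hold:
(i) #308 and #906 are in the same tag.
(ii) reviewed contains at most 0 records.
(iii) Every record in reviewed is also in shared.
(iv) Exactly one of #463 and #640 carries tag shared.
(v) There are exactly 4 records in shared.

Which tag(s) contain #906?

(ii): reviewed already has 0, so the rest are out.
Suppose #906 ∉ shared: no assignment then satisfies all the clues, so #906 ∈ shared.

#906: shared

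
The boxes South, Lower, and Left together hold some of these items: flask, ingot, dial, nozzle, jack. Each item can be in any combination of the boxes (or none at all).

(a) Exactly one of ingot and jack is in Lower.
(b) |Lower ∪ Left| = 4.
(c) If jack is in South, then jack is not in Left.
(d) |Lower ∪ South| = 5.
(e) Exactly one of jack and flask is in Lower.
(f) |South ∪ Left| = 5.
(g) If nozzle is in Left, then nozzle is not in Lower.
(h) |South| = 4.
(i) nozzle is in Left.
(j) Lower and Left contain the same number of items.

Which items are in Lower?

Lower = {dial, flask, ingot}

From (i): nozzle ∈ Left.
(g): nozzle ∉ Lower.
Suppose flask ∉ Lower: no assignment then satisfies all the clues, so flask ∈ Lower.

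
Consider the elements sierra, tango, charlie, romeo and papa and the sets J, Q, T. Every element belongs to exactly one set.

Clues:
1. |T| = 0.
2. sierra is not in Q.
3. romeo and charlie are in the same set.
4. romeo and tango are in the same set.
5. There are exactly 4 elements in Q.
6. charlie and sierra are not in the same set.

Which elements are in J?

From (2): sierra ∉ Q.
(1): T already has 0, so the rest are out.
(5): only 4 candidates remain for Q, so all are in.
Only one set left: sierra ∈ J.

J = {sierra}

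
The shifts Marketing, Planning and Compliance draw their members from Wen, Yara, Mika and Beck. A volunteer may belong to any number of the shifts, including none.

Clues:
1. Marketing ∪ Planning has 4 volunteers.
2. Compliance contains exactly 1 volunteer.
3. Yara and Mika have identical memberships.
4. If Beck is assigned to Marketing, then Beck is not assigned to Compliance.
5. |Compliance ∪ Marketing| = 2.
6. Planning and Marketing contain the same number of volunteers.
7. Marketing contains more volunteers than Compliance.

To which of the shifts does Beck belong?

Beck: Marketing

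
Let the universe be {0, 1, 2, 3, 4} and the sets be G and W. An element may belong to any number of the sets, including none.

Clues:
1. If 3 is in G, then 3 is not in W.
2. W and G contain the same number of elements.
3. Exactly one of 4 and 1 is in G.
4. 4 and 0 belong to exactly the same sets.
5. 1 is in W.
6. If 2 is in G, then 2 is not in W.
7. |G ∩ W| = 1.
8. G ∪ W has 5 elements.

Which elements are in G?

G = {1, 2, 3}

From (5): 1 ∈ W.
Suppose 0 ∈ G: no assignment then satisfies all the clues, so 0 ∉ G.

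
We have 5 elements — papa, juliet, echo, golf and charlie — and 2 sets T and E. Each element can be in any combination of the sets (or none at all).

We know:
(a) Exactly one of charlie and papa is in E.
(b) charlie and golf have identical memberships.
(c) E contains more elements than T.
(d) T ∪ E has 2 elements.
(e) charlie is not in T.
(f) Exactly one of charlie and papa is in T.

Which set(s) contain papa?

papa: E, T

From (e): charlie ∉ T.
(b): golf matches charlie: golf ∉ T.
(f) (exactly one): papa ∈ T.
Suppose papa ∉ E: no assignment then satisfies all the clues, so papa ∈ E.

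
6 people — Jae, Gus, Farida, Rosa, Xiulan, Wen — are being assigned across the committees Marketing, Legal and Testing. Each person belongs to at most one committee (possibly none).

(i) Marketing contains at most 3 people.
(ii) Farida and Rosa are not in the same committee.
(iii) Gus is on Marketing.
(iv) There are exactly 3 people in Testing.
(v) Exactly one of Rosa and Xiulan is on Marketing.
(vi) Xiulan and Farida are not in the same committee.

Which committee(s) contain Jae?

From (iii): Gus ∈ Marketing.
Suppose Jae ∈ Marketing: no assignment then satisfies all the clues, so Jae ∉ Marketing.

Jae: Testing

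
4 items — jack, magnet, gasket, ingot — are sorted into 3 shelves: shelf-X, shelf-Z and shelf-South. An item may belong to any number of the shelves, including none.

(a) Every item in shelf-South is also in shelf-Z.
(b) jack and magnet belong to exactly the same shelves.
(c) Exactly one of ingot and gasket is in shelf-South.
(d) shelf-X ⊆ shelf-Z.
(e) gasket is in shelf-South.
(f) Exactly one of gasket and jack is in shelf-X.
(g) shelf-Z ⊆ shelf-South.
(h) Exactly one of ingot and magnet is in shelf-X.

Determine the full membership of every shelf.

From (e): gasket ∈ shelf-South.
(a) with gasket ∈ shelf-South: gasket ∈ shelf-Z.
(c) (exactly one): ingot ∉ shelf-South.
(g) contrapositive: ingot ∉ shelf-Z.
(d) contrapositive: ingot ∉ shelf-X.
(h) (exactly one): magnet ∈ shelf-X.
(b): jack matches magnet: jack ∈ shelf-X.
(d) with jack ∈ shelf-X: jack ∈ shelf-Z.
(d) with magnet ∈ shelf-X: magnet ∈ shelf-Z.
(f) (exactly one): gasket ∉ shelf-X.
(g) with jack ∈ shelf-Z: jack ∈ shelf-South.
(g) with magnet ∈ shelf-Z: magnet ∈ shelf-South.

shelf-X = {jack, magnet}; shelf-Z = {gasket, jack, magnet}; shelf-South = {gasket, jack, magnet}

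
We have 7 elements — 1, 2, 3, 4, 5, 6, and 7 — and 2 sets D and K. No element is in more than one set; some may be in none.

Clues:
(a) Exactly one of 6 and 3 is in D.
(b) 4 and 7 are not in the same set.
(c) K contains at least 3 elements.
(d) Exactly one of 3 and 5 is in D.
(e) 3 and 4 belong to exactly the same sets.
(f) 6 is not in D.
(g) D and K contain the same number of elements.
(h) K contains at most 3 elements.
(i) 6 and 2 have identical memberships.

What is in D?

D = {1, 3, 4}

From (f): 6 ∉ D.
(a) (exactly one): 3 ∈ D.
(d) (exactly one): 5 ∉ D.
(e): 4 matches 3: 4 ∈ D.
(i): 2 matches 6: 2 ∉ D.
(b): 7 ∉ D.
Suppose 1 ∉ D: no assignment then satisfies all the clues, so 1 ∈ D.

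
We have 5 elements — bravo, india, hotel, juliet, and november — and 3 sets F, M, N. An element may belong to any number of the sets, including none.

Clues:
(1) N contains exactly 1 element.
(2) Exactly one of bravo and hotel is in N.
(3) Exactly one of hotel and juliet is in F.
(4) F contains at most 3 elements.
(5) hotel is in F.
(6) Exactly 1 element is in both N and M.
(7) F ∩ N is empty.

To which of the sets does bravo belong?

bravo: M, N

From (5): hotel ∈ F.
(3) (exactly one): juliet ∉ F.
(7) (disjoint): hotel ∉ N.
(2) (exactly one): bravo ∈ N.
(7) (disjoint): bravo ∉ F.
(1): N already has 1, so the rest are out.
Suppose bravo ∉ M: no assignment then satisfies all the clues, so bravo ∈ M.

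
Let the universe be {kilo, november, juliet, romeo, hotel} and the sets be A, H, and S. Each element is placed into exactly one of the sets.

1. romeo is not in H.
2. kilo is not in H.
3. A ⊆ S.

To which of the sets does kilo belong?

From (1): romeo ∉ H.
From (2): kilo ∉ H.
Suppose kilo ∈ A: no assignment then satisfies all the clues, so kilo ∉ A.

kilo: S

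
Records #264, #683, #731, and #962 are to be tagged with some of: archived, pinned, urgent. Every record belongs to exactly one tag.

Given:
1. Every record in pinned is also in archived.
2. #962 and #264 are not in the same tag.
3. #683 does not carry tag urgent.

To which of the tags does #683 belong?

#683: archived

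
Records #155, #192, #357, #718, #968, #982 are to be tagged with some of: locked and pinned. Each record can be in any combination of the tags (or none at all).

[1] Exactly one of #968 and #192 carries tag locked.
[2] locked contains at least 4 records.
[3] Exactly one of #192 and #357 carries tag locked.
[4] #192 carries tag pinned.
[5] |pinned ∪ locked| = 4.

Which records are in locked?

locked = {#155, #192, #718, #982}

From (4): #192 ∈ pinned.
Suppose #155 ∉ locked: no assignment then satisfies all the clues, so #155 ∈ locked.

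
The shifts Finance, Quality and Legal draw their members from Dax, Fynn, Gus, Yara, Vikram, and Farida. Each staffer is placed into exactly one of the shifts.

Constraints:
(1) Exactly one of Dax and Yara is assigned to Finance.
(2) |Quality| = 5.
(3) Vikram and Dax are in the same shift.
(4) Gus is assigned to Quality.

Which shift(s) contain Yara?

Yara: Finance

From (4): Gus ∈ Quality.
Suppose Yara ∉ Finance: no assignment then satisfies all the clues, so Yara ∈ Finance.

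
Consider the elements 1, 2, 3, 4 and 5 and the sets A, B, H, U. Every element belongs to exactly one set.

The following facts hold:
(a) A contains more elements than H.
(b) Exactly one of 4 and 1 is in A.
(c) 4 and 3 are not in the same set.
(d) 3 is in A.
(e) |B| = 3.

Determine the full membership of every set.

A = {1, 3}; B = {2, 4, 5}; H = {}; U = {}

From (d): 3 ∈ A.
(c): 4 ∉ A.
(b) (exactly one): 1 ∈ A.
(e): only 3 candidates remain for B, so all are in.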